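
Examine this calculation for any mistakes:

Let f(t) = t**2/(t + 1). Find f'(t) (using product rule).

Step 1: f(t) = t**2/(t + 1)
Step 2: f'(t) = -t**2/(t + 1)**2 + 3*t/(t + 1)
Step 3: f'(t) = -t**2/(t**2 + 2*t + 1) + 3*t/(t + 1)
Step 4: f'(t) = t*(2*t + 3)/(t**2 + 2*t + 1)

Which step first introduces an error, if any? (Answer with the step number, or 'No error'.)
Step 2

Step 2 is incorrect due to a wrong coefficient.
The step shows: -t**2/(t + 1)**2 + 3*t/(t + 1)
The correct value should be: -t**2/(t + 1)**2 + 2*t/(t + 1)

Explanation: The coefficient 2 was incorrectly written as 3: the term 2*t/(t + 1) was incorrectly written as 3*t/(t + 1)
The later steps are derived from this incorrect expression, so the error originates in Step 2.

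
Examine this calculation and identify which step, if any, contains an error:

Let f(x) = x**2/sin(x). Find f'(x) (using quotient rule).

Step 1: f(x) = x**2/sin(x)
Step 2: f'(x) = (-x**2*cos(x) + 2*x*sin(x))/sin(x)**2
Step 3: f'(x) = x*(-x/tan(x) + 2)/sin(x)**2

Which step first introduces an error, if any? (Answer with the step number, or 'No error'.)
Step 3

Step 3 is incorrect due to a wrong exponent.
The step shows: x*(-x/tan(x) + 2)/sin(x)**2
The correct value should be: x*(-x/tan(x) + 2)/sin(x)

Explanation: The exponent -1 on sin(x) was incorrectly written as -2: the term x*(-x/tan(x) + 2)/sin(x) was incorrectly written as x*(-x/tan(x) + 2)/sin(x)**2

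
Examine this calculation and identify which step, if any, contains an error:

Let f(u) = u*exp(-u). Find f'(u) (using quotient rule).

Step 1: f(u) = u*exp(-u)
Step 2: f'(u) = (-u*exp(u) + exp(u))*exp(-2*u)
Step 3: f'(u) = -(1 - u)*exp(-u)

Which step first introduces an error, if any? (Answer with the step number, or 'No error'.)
Step 3

Step 3 is incorrect due to a sign flip.
The step shows: -(1 - u)*exp(-u)
The correct value should be: (1 - u)*exp(-u)

Explanation: The sign of the whole expression was flipped: the term (1 - u)*exp(-u) was incorrectly written as -(1 - u)*exp(-u)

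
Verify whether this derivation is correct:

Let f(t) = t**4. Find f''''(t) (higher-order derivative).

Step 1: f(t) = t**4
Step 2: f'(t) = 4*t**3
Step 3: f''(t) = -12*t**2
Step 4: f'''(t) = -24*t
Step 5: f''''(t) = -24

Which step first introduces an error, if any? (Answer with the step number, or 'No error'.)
Step 3

Step 3 is incorrect due to a sign flip.
The step shows: -12*t**2
The correct value should be: 12*t**2

Explanation: The sign of the whole expression was flipped: the term 12*t**2 was incorrectly written as -12*t**2
The later steps are derived from this incorrect expression, so the error originates in Step 3.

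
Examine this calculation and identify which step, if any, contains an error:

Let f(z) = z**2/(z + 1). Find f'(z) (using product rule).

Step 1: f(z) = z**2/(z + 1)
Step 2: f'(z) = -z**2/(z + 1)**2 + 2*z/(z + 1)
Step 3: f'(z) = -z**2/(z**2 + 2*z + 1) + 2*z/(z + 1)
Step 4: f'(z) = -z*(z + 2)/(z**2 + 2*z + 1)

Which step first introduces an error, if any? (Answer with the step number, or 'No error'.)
Step 4

Step 4 is incorrect due to a sign flip.
The step shows: -z*(z + 2)/(z**2 + 2*z + 1)
The correct value should be: z*(z + 2)/(z**2 + 2*z + 1)

Explanation: The sign of the whole expression was flipped: the term z*(z + 2)/(z**2 + 2*z + 1) was incorrectly written as -z*(z + 2)/(z**2 + 2*z + 1)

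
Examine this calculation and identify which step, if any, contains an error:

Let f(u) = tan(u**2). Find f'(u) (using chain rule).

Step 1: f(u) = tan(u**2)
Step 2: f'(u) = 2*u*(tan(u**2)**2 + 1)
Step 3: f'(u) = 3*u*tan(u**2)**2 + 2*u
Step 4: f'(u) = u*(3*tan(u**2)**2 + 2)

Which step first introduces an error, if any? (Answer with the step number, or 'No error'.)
Step 3

Step 3 is incorrect due to a wrong coefficient.
The step shows: 3*u*tan(u**2)**2 + 2*u
The correct value should be: 2*u*tan(u**2)**2 + 2*u

Explanation: The coefficient 2 was incorrectly written as 3: the term 2*u*tan(u**2)**2 was incorrectly written as 3*u*tan(u**2)**2
The later steps are derived from this incorrect expression, so the error originates in Step 3.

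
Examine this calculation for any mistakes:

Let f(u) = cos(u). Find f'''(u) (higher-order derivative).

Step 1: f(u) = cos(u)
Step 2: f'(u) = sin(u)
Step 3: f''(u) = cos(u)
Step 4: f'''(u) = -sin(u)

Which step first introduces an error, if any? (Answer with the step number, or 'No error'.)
Step 2

Step 2 is incorrect due to a sign flip.
The step shows: sin(u)
The correct value should be: -sin(u)

Explanation: The sign of the whole expression was flipped: the term -sin(u) was incorrectly written as sin(u)
The later steps are derived from this incorrect expression, so the error originates in Step 2.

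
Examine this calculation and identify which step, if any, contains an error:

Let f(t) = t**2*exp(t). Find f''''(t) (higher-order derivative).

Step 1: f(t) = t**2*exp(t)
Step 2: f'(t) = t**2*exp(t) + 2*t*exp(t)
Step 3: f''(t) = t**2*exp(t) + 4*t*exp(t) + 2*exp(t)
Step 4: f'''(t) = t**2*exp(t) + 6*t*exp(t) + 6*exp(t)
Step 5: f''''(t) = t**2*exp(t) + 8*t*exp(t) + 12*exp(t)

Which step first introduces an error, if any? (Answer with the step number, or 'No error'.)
No error

All steps in this derivation are correct.
The final answer f''''(t) = t**2*exp(t) + 8*t*exp(t) + 12*exp(t) is valid.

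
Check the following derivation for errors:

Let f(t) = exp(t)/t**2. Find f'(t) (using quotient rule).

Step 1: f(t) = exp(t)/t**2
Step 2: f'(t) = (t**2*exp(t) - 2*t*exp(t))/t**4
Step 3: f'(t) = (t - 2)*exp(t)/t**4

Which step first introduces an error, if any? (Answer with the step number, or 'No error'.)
Step 3

Step 3 is incorrect due to a wrong exponent.
The step shows: (t - 2)*exp(t)/t**4
The correct value should be: (t - 2)*exp(t)/t**3

Explanation: The exponent -3 on t was incorrectly written as -4: the term (t - 2)*exp(t)/t**3 was incorrectly written as (t - 2)*exp(t)/t**4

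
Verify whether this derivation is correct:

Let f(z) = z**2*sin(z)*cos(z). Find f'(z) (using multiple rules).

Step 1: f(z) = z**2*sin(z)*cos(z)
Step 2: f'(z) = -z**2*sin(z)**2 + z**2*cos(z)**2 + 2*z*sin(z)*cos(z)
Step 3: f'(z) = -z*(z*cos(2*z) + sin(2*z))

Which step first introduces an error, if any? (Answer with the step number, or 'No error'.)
Step 3

Step 3 is incorrect due to a sign flip.
The step shows: -z*(z*cos(2*z) + sin(2*z))
The correct value should be: z*(z*cos(2*z) + sin(2*z))

Explanation: The sign of the whole expression was flipped: the term z*(z*cos(2*z) + sin(2*z)) was incorrectly written as -z*(z*cos(2*z) + sin(2*z))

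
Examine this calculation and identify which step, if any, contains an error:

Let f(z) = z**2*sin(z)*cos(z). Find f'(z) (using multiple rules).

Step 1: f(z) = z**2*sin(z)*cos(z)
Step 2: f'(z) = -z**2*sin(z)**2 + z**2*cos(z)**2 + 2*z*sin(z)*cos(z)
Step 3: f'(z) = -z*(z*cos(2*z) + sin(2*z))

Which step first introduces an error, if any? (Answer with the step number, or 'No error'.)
Step 3

Step 3 is incorrect due to a sign flip.
The step shows: -z*(z*cos(2*z) + sin(2*z))
The correct value should be: z*(z*cos(2*z) + sin(2*z))

Explanation: The sign of the whole expression was flipped: the term z*(z*cos(2*z) + sin(2*z)) was incorrectly written as -z*(z*cos(2*z) + sin(2*z))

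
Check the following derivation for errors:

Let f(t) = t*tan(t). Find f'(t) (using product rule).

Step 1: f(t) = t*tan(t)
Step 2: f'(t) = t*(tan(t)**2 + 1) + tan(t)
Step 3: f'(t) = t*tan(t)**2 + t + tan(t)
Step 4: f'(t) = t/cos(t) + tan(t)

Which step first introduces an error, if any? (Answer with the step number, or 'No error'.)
Step 4

Step 4 is incorrect due to a wrong exponent.
The step shows: t/cos(t) + tan(t)
The correct value should be: t/cos(t)**2 + tan(t)

Explanation: The exponent -2 on cos(t) was incorrectly written as -1: the term t/cos(t)**2 was incorrectly written as t/cos(t)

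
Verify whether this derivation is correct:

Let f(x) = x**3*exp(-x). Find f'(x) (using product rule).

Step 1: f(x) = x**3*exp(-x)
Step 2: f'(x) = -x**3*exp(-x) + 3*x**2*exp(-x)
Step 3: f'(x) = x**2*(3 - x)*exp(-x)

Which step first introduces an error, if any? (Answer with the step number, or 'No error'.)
No error

All steps in this derivation are correct.
The final answer f'(x) = x**2*(3 - x)*exp(-x) is valid.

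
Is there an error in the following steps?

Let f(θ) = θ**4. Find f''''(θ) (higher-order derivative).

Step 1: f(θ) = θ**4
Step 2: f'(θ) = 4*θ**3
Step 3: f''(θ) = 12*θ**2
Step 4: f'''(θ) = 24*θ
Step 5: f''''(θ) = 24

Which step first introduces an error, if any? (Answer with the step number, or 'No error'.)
No error

All steps in this derivation are correct.
The final answer f''''(θ) = 24 is valid.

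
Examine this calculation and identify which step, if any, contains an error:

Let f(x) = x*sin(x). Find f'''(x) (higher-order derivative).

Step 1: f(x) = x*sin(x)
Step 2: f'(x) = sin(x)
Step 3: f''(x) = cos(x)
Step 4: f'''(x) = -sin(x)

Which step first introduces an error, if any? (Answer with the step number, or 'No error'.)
Step 2

Step 2 is incorrect due to a dropped term.
The step shows: sin(x)
The correct value should be: x*cos(x) + sin(x)

Explanation: A term was dropped: the term x*cos(x) was incorrectly omitted
The later steps are derived from this incorrect expression, so the error originates in Step 2.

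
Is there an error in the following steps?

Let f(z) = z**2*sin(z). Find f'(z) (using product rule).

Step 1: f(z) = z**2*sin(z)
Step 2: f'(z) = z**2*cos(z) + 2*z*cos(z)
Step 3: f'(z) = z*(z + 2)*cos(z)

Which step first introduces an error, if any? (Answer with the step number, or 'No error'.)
Step 2

Step 2 is incorrect due to a wrong trig function.
The step shows: z**2*cos(z) + 2*z*cos(z)
The correct value should be: z**2*cos(z) + 2*z*sin(z)

Explanation: sin(z) was incorrectly written as cos(z): the term 2*z*sin(z) was incorrectly written as 2*z*cos(z)
The later steps are derived from this incorrect expression, so the error originates in Step 2.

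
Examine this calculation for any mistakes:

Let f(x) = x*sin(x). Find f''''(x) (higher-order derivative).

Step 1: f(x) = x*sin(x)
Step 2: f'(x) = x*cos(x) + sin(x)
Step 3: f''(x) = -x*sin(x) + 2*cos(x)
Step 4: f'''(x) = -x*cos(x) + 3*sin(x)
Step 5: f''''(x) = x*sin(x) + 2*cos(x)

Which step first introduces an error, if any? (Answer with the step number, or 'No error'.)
Step 4

Step 4 is incorrect due to a sign flip.
The step shows: -x*cos(x) + 3*sin(x)
The correct value should be: -x*cos(x) - 3*sin(x)

Explanation: The sign of one term was flipped: the term -3*sin(x) was incorrectly written as 3*sin(x)
The later steps are derived from this incorrect expression, so the error originates in Step 4.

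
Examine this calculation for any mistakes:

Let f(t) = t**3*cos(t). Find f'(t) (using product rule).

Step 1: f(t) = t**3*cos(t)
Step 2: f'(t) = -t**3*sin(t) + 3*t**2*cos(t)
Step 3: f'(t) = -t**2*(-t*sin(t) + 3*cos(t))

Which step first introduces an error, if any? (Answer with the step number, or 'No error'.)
Step 3

Step 3 is incorrect due to a sign flip.
The step shows: -t**2*(-t*sin(t) + 3*cos(t))
The correct value should be: t**2*(-t*sin(t) + 3*cos(t))

Explanation: The sign of the whole expression was flipped: the term t**2*(-t*sin(t) + 3*cos(t)) was incorrectly written as -t**2*(-t*sin(t) + 3*cos(t))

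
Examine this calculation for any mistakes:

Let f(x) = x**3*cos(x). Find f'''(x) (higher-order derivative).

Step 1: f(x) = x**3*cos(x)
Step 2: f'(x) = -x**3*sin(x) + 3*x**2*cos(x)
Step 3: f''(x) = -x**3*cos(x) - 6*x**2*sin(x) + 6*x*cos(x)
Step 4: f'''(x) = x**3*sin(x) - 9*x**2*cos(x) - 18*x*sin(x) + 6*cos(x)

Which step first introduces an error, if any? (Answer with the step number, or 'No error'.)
No error

All steps in this derivation are correct.
The final answer f'''(x) = x**3*sin(x) - 9*x**2*cos(x) - 18*x*sin(x) + 6*cos(x) is valid.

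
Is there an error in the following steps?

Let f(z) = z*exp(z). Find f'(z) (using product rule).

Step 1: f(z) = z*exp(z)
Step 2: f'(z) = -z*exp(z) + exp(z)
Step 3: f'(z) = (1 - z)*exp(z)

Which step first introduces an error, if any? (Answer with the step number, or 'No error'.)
Step 2

Step 2 is incorrect due to a sign flip.
The step shows: -z*exp(z) + exp(z)
The correct value should be: z*exp(z) + exp(z)

Explanation: The sign of one term was flipped: the term z*exp(z) was incorrectly written as -z*exp(z)
The later steps are derived from this incorrect expression, so the error originates in Step 2.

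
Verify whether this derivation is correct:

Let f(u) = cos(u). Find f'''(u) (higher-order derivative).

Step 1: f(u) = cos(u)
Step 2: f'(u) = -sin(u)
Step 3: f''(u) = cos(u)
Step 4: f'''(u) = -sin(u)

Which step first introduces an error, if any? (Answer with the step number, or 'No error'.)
Step 3

Step 3 is incorrect due to a sign flip.
The step shows: cos(u)
The correct value should be: -cos(u)

Explanation: The sign of the whole expression was flipped: the term -cos(u) was incorrectly written as cos(u)
The later steps are derived from this incorrect expression, so the error originates in Step 3.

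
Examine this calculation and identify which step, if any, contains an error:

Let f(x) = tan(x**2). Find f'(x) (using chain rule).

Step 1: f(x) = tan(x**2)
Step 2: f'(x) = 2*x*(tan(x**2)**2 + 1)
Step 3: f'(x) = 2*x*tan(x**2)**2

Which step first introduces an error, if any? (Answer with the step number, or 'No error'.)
Step 3

Step 3 is incorrect due to a dropped term.
The step shows: 2*x*tan(x**2)**2
The correct value should be: 2*x*tan(x**2)**2 + 2*x

Explanation: A term was dropped: the term 2*x was incorrectly omitted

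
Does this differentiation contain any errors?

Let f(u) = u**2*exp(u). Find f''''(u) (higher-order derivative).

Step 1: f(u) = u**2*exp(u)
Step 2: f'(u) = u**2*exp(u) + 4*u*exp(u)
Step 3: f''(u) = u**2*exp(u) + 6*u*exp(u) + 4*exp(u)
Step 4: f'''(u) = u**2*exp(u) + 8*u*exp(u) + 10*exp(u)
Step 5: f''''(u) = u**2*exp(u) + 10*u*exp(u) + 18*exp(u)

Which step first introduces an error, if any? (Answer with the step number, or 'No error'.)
Step 2

Step 2 is incorrect due to a wrong coefficient.
The step shows: u**2*exp(u) + 4*u*exp(u)
The correct value should be: u**2*exp(u) + 2*u*exp(u)

Explanation: The coefficient 2 was incorrectly written as 4: the term 2*u*exp(u) was incorrectly written as 4*u*exp(u)
The later steps are derived from this incorrect expression, so the error originates in Step 2.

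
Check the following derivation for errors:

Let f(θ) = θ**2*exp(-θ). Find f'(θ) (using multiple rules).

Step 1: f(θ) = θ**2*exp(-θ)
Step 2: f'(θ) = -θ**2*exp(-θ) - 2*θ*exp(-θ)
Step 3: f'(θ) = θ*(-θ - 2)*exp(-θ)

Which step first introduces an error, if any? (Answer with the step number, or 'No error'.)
Step 2

Step 2 is incorrect due to a sign flip.
The step shows: -θ**2*exp(-θ) - 2*θ*exp(-θ)
The correct value should be: -θ**2*exp(-θ) + 2*θ*exp(-θ)

Explanation: The sign of one term was flipped: the term 2*θ*exp(-θ) was incorrectly written as -2*θ*exp(-θ)
The later steps are derived from this incorrect expression, so the error originates in Step 2.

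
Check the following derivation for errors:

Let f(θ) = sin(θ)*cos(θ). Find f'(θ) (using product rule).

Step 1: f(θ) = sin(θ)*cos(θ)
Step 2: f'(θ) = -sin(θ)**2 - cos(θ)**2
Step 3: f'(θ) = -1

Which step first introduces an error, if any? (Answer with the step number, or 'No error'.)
Step 2

Step 2 is incorrect due to a sign flip.
The step shows: -sin(θ)**2 - cos(θ)**2
The correct value should be: -sin(θ)**2 + cos(θ)**2

Explanation: The sign of one term was flipped: the term cos(θ)**2 was incorrectly written as -cos(θ)**2
The later steps are derived from this incorrect expression, so the error originates in Step 2.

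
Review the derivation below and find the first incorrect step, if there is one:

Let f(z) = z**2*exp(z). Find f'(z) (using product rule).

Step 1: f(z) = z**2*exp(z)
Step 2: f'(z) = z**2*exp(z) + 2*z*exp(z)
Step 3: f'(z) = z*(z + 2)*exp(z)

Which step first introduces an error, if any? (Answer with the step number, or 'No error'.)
No error

All steps in this derivation are correct.
The final answer f'(z) = z*(z + 2)*exp(z) is valid.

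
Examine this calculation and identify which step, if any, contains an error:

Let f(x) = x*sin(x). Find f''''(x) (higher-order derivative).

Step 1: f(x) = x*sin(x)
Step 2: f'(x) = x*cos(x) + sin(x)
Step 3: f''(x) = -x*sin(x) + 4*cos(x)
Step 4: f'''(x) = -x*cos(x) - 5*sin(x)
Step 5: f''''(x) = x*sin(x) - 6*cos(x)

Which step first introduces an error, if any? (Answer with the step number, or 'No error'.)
Step 3

Step 3 is incorrect due to a wrong coefficient.
The step shows: -x*sin(x) + 4*cos(x)
The correct value should be: -x*sin(x) + 2*cos(x)

Explanation: The coefficient 2 was incorrectly written as 4: the term 2*cos(x) was incorrectly written as 4*cos(x)
The later steps are derived from this incorrect expression, so the error originates in Step 3.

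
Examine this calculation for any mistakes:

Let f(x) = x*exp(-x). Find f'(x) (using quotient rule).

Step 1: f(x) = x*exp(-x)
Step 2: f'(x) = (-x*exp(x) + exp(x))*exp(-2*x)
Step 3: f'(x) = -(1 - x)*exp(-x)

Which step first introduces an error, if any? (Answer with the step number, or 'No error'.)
Step 3

Step 3 is incorrect due to a sign flip.
The step shows: -(1 - x)*exp(-x)
The correct value should be: (1 - x)*exp(-x)

Explanation: The sign of the whole expression was flipped: the term (1 - x)*exp(-x) was incorrectly written as -(1 - x)*exp(-x)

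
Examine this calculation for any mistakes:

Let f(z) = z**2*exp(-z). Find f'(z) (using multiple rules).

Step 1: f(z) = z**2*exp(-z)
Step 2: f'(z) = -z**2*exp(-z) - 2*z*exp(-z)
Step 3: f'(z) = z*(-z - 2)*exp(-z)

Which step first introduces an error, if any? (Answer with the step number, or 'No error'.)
Step 2

Step 2 is incorrect due to a sign flip.
The step shows: -z**2*exp(-z) - 2*z*exp(-z)
The correct value should be: -z**2*exp(-z) + 2*z*exp(-z)

Explanation: The sign of one term was flipped: the term 2*z*exp(-z) was incorrectly written as -2*z*exp(-z)
The later steps are derived from this incorrect expression, so the error originates in Step 2.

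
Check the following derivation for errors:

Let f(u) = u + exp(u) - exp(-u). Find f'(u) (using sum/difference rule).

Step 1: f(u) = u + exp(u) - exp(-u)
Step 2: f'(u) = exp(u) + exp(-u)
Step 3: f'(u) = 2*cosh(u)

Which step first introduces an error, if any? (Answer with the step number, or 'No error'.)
Step 2

Step 2 is incorrect due to a dropped term.
The step shows: exp(u) + exp(-u)
The correct value should be: exp(u) + 1 + exp(-u)

Explanation: A term was dropped: the term 1 was incorrectly omitted
The later steps are derived from this incorrect expression, so the error originates in Step 2.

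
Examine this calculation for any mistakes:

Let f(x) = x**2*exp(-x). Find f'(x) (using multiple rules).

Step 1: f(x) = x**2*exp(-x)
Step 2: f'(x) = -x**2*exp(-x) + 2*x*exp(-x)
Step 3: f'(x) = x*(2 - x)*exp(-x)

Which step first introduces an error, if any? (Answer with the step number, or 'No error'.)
No error

All steps in this derivation are correct.
The final answer f'(x) = x*(2 - x)*exp(-x) is valid.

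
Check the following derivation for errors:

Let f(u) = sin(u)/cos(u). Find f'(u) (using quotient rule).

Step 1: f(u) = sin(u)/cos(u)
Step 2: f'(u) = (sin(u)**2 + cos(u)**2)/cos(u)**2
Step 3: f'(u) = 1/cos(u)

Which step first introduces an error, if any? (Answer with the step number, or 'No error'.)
Step 3

Step 3 is incorrect due to a wrong exponent.
The step shows: 1/cos(u)
The correct value should be: cos(u)**(-2)

Explanation: The exponent -2 on cos(u) was incorrectly written as -1: the term cos(u)**(-2) was incorrectly written as 1/cos(u)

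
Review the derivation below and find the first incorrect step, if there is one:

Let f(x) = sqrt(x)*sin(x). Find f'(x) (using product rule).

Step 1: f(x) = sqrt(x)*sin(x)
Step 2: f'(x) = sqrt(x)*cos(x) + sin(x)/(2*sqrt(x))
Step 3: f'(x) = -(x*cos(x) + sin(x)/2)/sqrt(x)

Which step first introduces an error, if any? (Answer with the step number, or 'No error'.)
Step 3

Step 3 is incorrect due to a sign flip.
The step shows: -(x*cos(x) + sin(x)/2)/sqrt(x)
The correct value should be: (x*cos(x) + sin(x)/2)/sqrt(x)

Explanation: The sign of the whole expression was flipped: the term (x*cos(x) + sin(x)/2)/sqrt(x) was incorrectly written as -(x*cos(x) + sin(x)/2)/sqrt(x)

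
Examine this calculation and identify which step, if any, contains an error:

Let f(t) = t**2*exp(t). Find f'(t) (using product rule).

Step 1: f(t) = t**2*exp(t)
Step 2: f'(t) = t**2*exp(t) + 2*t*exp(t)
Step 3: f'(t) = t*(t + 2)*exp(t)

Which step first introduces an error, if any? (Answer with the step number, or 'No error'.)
No error

All steps in this derivation are correct.
The final answer f'(t) = t*(t + 2)*exp(t) is valid.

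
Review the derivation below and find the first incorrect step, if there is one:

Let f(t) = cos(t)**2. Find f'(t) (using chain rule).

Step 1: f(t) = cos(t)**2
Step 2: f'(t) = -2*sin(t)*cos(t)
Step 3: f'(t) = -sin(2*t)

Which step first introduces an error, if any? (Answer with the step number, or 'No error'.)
No error

All steps in this derivation are correct.
The final answer f'(t) = -sin(2*t) is valid.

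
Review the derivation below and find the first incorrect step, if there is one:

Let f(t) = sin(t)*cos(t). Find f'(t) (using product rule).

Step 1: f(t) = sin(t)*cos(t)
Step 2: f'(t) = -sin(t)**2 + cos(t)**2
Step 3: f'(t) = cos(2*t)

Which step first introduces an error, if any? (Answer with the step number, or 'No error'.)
No error

All steps in this derivation are correct.
The final answer f'(t) = cos(2*t) is valid.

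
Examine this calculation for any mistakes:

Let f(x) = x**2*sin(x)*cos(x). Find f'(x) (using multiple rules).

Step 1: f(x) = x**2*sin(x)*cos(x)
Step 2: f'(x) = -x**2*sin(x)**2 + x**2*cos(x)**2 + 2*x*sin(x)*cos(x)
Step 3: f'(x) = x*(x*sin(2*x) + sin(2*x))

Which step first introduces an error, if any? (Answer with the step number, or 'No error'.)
Step 3

Step 3 is incorrect due to a wrong trig function.
The step shows: x*(x*sin(2*x) + sin(2*x))
The correct value should be: x*(x*cos(2*x) + sin(2*x))

Explanation: cos(2*x) was incorrectly written as sin(2*x): the term x*(x*cos(2*x) + sin(2*x)) was incorrectly written as x*(x*sin(2*x) + sin(2*x))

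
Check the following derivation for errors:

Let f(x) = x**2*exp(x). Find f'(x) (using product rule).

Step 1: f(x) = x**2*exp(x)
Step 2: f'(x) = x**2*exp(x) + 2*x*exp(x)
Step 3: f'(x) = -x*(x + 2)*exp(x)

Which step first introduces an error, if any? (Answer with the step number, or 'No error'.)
Step 3

Step 3 is incorrect due to a sign flip.
The step shows: -x*(x + 2)*exp(x)
The correct value should be: x*(x + 2)*exp(x)

Explanation: The sign of the whole expression was flipped: the term x*(x + 2)*exp(x) was incorrectly written as -x*(x + 2)*exp(x)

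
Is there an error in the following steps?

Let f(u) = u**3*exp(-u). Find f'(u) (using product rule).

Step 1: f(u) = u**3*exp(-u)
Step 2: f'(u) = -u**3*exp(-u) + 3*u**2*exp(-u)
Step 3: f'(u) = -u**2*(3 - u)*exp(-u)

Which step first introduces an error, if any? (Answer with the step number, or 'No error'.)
Step 3

Step 3 is incorrect due to a sign flip.
The step shows: -u**2*(3 - u)*exp(-u)
The correct value should be: u**2*(3 - u)*exp(-u)

Explanation: The sign of the whole expression was flipped: the term u**2*(3 - u)*exp(-u) was incorrectly written as -u**2*(3 - u)*exp(-u)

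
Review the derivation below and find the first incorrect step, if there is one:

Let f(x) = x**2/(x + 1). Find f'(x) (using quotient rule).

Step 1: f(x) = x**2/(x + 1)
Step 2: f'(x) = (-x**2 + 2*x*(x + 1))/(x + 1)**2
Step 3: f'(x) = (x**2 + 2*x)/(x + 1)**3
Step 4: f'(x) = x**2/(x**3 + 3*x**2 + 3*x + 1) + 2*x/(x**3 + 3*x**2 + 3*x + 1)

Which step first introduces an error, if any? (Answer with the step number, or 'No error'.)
Step 3

Step 3 is incorrect due to a wrong exponent.
The step shows: (x**2 + 2*x)/(x + 1)**3
The correct value should be: (x**2 + 2*x)/(x + 1)**2

Explanation: The exponent -2 on x + 1 was incorrectly written as -3: the term (x**2 + 2*x)/(x + 1)**2 was incorrectly written as (x**2 + 2*x)/(x + 1)**3
The later steps are derived from this incorrect expression, so the error originates in Step 3.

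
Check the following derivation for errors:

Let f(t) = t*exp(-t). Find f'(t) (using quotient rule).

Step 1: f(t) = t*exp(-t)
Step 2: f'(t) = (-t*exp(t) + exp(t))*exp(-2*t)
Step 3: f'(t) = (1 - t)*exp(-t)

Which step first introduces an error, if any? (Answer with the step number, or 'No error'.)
No error

All steps in this derivation are correct.
The final answer f'(t) = (1 - t)*exp(-t) is valid.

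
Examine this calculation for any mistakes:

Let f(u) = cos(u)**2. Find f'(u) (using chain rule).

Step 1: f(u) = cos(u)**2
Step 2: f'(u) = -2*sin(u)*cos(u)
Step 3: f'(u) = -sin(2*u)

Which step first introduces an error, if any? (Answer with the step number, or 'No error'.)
No error

All steps in this derivation are correct.
The final answer f'(u) = -sin(2*u) is valid.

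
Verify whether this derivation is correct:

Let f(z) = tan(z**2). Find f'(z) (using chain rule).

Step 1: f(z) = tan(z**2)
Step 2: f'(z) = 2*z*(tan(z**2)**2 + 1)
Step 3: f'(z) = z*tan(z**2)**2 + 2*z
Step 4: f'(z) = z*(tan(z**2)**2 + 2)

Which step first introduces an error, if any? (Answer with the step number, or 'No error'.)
Step 3

Step 3 is incorrect due to a wrong coefficient.
The step shows: z*tan(z**2)**2 + 2*z
The correct value should be: 2*z*tan(z**2)**2 + 2*z

Explanation: The coefficient 2 was incorrectly written as 1: the term 2*z*tan(z**2)**2 was incorrectly written as z*tan(z**2)**2
The later steps are derived from this incorrect expression, so the error originates in Step 3.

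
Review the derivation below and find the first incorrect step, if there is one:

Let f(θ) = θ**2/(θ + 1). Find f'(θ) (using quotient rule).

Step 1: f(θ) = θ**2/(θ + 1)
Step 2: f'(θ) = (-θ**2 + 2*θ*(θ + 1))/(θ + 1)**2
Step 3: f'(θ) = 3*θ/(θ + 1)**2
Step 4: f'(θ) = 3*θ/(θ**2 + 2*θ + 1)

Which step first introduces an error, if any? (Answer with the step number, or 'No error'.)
Step 3

Step 3 is incorrect due to a wrong exponent.
The step shows: 3*θ/(θ + 1)**2
The correct value should be: (θ**2 + 2*θ)/(θ + 1)**2

Explanation: The exponent 2 on θ was incorrectly written as 1: the term (θ**2 + 2*θ)/(θ + 1)**2 was incorrectly written as 3*θ/(θ + 1)**2
The later steps are derived from this incorrect expression, so the error originates in Step 3.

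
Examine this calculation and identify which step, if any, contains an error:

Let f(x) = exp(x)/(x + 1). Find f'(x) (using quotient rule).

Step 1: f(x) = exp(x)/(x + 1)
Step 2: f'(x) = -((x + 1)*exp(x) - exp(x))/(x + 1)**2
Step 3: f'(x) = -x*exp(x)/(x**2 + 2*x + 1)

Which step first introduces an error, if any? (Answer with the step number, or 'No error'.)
Step 2

Step 2 is incorrect due to a sign flip.
The step shows: -((x + 1)*exp(x) - exp(x))/(x + 1)**2
The correct value should be: ((x + 1)*exp(x) - exp(x))/(x + 1)**2

Explanation: The sign of the whole expression was flipped: the term ((x + 1)*exp(x) - exp(x))/(x + 1)**2 was incorrectly written as -((x + 1)*exp(x) - exp(x))/(x + 1)**2
The later steps are derived from this incorrect expression, so the error originates in Step 2.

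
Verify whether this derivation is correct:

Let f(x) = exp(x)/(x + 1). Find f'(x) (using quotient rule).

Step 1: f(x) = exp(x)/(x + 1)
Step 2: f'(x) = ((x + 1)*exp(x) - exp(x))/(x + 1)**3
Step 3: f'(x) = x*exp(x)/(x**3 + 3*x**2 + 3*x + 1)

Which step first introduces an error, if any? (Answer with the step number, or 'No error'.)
Step 2

Step 2 is incorrect due to a wrong exponent.
The step shows: ((x + 1)*exp(x) - exp(x))/(x + 1)**3
The correct value should be: ((x + 1)*exp(x) - exp(x))/(x + 1)**2

Explanation: The exponent -2 on x + 1 was incorrectly written as -3: the term ((x + 1)*exp(x) - exp(x))/(x + 1)**2 was incorrectly written as ((x + 1)*exp(x) - exp(x))/(x + 1)**3
The later steps are derived from this incorrect expression, so the error originates in Step 2.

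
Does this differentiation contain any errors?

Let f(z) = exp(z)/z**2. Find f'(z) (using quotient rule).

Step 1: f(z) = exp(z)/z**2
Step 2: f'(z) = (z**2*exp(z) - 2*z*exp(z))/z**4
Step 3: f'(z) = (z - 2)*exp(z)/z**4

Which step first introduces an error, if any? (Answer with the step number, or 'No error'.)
Step 3

Step 3 is incorrect due to a wrong exponent.
The step shows: (z - 2)*exp(z)/z**4
The correct value should be: (z - 2)*exp(z)/z**3

Explanation: The exponent -3 on z was incorrectly written as -4: the term (z - 2)*exp(z)/z**3 was incorrectly written as (z - 2)*exp(z)/z**4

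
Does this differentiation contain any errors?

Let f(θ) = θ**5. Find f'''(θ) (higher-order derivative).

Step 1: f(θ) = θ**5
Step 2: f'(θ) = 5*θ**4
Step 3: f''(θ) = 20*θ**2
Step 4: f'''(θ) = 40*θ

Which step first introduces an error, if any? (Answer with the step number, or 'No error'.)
Step 3

Step 3 is incorrect due to a wrong exponent.
The step shows: 20*θ**2
The correct value should be: 20*θ**3

Explanation: The exponent 3 on θ was incorrectly written as 2: the term 20*θ**3 was incorrectly written as 20*θ**2
The later steps are derived from this incorrect expression, so the error originates in Step 3.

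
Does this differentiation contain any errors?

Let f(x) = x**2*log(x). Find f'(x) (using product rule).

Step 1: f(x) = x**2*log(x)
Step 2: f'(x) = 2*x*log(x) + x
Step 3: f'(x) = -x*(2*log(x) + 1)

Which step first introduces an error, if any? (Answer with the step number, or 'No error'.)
Step 3

Step 3 is incorrect due to a sign flip.
The step shows: -x*(2*log(x) + 1)
The correct value should be: x*(2*log(x) + 1)

Explanation: The sign of the whole expression was flipped: the term x*(2*log(x) + 1) was incorrectly written as -x*(2*log(x) + 1)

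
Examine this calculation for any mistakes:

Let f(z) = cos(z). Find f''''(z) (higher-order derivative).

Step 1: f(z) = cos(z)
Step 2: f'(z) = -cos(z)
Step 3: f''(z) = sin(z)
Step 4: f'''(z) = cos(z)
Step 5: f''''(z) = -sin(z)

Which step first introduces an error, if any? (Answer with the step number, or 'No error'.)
Step 2

Step 2 is incorrect due to a wrong trig function.
The step shows: -cos(z)
The correct value should be: -sin(z)

Explanation: sin(z) was incorrectly written as cos(z): the term -sin(z) was incorrectly written as -cos(z)
The later steps are derived from this incorrect expression, so the error originates in Step 2.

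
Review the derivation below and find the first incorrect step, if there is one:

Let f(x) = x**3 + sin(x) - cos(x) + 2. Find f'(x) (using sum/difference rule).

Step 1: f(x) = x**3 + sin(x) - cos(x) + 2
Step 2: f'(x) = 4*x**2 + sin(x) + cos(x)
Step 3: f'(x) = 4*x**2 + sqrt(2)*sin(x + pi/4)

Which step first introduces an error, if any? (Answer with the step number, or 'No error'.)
Step 2

Step 2 is incorrect due to a wrong coefficient.
The step shows: 4*x**2 + sin(x) + cos(x)
The correct value should be: 3*x**2 + sin(x) + cos(x)

Explanation: The coefficient 3 was incorrectly written as 4: the term 3*x**2 was incorrectly written as 4*x**2
The later steps are derived from this incorrect expression, so the error originates in Step 2.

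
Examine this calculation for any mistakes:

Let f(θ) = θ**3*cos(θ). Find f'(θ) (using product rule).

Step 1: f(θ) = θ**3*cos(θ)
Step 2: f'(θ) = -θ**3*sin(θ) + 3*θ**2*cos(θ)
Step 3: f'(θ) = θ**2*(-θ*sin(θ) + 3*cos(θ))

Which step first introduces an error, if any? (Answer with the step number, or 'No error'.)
No error

All steps in this derivation are correct.
The final answer f'(θ) = θ**2*(-θ*sin(θ) + 3*cos(θ)) is valid.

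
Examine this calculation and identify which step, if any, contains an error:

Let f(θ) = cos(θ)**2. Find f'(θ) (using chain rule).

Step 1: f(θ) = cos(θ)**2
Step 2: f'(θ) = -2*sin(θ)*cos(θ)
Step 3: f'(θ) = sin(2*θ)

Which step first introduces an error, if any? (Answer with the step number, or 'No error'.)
Step 3

Step 3 is incorrect due to a sign flip.
The step shows: sin(2*θ)
The correct value should be: -sin(2*θ)

Explanation: The sign of the whole expression was flipped: the term -sin(2*θ) was incorrectly written as sin(2*θ)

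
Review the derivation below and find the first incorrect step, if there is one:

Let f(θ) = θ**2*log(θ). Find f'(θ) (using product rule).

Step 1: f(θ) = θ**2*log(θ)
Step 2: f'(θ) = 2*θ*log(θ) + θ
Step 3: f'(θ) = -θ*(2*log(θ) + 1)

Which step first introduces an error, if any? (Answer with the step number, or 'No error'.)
Step 3

Step 3 is incorrect due to a sign flip.
The step shows: -θ*(2*log(θ) + 1)
The correct value should be: θ*(2*log(θ) + 1)

Explanation: The sign of the whole expression was flipped: the term θ*(2*log(θ) + 1) was incorrectly written as -θ*(2*log(θ) + 1)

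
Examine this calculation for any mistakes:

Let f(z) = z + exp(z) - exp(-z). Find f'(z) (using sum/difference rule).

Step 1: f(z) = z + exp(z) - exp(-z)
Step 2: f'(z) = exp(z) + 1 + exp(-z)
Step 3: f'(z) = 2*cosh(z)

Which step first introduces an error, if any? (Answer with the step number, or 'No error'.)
Step 3

Step 3 is incorrect due to a dropped term.
The step shows: 2*cosh(z)
The correct value should be: 2*cosh(z) + 1

Explanation: A term was dropped: the term 1 was incorrectly omitted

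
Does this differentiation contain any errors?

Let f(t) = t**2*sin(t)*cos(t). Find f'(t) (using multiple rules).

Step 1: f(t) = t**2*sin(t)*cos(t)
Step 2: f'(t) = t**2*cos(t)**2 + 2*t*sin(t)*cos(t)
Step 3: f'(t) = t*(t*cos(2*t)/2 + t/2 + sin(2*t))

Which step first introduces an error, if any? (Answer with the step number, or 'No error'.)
Step 2

Step 2 is incorrect due to a dropped term.
The step shows: t**2*cos(t)**2 + 2*t*sin(t)*cos(t)
The correct value should be: -t**2*sin(t)**2 + t**2*cos(t)**2 + 2*t*sin(t)*cos(t)

Explanation: A term was dropped: the term -t**2*sin(t)**2 was incorrectly omitted
The later steps are derived from this incorrect expression, so the error originates in Step 2.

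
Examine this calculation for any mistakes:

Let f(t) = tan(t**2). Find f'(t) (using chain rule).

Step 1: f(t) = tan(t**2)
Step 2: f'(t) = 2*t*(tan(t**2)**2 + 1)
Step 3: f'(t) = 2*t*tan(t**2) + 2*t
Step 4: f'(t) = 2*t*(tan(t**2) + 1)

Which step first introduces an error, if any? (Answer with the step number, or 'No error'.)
Step 3

Step 3 is incorrect due to a wrong exponent.
The step shows: 2*t*tan(t**2) + 2*t
The correct value should be: 2*t*tan(t**2)**2 + 2*t

Explanation: The exponent 2 on tan(t**2) was incorrectly written as 1: the term 2*t*tan(t**2)**2 was incorrectly written as 2*t*tan(t**2)
The later steps are derived from this incorrect expression, so the error originates in Step 3.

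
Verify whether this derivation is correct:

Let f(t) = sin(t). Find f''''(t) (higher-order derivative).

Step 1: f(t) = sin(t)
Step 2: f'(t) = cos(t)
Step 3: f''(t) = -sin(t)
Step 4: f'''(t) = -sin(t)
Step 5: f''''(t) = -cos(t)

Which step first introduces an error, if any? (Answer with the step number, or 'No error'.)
Step 4

Step 4 is incorrect due to a wrong trig function.
The step shows: -sin(t)
The correct value should be: -cos(t)

Explanation: cos(t) was incorrectly written as sin(t): the term -cos(t) was incorrectly written as -sin(t)
The later steps are derived from this incorrect expression, so the error originates in Step 4.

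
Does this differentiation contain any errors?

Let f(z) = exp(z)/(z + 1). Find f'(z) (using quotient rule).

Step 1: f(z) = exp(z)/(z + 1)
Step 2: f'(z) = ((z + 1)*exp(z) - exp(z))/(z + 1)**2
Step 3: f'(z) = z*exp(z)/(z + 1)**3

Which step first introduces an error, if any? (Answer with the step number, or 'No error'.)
Step 3

Step 3 is incorrect due to a wrong exponent.
The step shows: z*exp(z)/(z + 1)**3
The correct value should be: z*exp(z)/(z + 1)**2

Explanation: The exponent -2 on z + 1 was incorrectly written as -3: the term z*exp(z)/(z + 1)**2 was incorrectly written as z*exp(z)/(z + 1)**3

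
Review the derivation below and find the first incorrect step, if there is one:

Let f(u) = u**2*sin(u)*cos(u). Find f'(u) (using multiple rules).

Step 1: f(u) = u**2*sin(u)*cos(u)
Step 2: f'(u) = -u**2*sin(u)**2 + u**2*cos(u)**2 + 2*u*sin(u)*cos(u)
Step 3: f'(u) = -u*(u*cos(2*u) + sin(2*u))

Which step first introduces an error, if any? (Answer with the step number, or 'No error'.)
Step 3

Step 3 is incorrect due to a sign flip.
The step shows: -u*(u*cos(2*u) + sin(2*u))
The correct value should be: u*(u*cos(2*u) + sin(2*u))

Explanation: The sign of the whole expression was flipped: the term u*(u*cos(2*u) + sin(2*u)) was incorrectly written as -u*(u*cos(2*u) + sin(2*u))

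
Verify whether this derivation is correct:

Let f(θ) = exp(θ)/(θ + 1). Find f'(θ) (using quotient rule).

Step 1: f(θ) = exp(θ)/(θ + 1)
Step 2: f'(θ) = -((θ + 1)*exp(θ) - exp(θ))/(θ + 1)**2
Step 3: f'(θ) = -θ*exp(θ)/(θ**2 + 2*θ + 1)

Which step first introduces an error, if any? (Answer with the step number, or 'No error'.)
Step 2

Step 2 is incorrect due to a sign flip.
The step shows: -((θ + 1)*exp(θ) - exp(θ))/(θ + 1)**2
The correct value should be: ((θ + 1)*exp(θ) - exp(θ))/(θ + 1)**2

Explanation: The sign of the whole expression was flipped: the term ((θ + 1)*exp(θ) - exp(θ))/(θ + 1)**2 was incorrectly written as -((θ + 1)*exp(θ) - exp(θ))/(θ + 1)**2
The later steps are derived from this incorrect expression, so the error originates in Step 2.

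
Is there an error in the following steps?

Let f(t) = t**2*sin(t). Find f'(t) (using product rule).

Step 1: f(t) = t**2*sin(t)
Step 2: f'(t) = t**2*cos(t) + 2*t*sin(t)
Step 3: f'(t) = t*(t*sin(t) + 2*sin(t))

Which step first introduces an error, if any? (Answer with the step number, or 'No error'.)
Step 3

Step 3 is incorrect due to a wrong trig function.
The step shows: t*(t*sin(t) + 2*sin(t))
The correct value should be: t*(t*cos(t) + 2*sin(t))

Explanation: cos(t) was incorrectly written as sin(t): the term t*(t*cos(t) + 2*sin(t)) was incorrectly written as t*(t*sin(t) + 2*sin(t))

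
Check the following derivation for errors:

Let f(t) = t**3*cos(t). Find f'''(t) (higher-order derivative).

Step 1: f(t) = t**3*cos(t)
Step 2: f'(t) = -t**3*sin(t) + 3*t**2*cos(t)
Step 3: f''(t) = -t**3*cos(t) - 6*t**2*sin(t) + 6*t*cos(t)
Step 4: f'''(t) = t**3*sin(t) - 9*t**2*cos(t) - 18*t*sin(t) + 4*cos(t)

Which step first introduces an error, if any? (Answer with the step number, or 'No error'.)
Step 4

Step 4 is incorrect due to a wrong coefficient.
The step shows: t**3*sin(t) - 9*t**2*cos(t) - 18*t*sin(t) + 4*cos(t)
The correct value should be: t**3*sin(t) - 9*t**2*cos(t) - 18*t*sin(t) + 6*cos(t)

Explanation: The coefficient 6 was incorrectly written as 4: the term 6*cos(t) was incorrectly written as 4*cos(t)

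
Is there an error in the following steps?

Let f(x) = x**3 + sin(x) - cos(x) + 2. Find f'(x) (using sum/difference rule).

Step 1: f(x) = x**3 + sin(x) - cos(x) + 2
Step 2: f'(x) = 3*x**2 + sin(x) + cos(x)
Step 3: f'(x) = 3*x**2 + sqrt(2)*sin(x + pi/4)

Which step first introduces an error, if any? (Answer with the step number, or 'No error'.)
No error

All steps in this derivation are correct.
The final answer f'(x) = 3*x**2 + sqrt(2)*sin(x + pi/4) is valid.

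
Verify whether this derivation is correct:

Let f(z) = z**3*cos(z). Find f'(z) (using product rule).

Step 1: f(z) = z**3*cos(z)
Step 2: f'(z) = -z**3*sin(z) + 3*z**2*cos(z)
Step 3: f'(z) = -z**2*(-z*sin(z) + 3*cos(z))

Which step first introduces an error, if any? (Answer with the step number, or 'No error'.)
Step 3

Step 3 is incorrect due to a sign flip.
The step shows: -z**2*(-z*sin(z) + 3*cos(z))
The correct value should be: z**2*(-z*sin(z) + 3*cos(z))

Explanation: The sign of the whole expression was flipped: the term z**2*(-z*sin(z) + 3*cos(z)) was incorrectly written as -z**2*(-z*sin(z) + 3*cos(z))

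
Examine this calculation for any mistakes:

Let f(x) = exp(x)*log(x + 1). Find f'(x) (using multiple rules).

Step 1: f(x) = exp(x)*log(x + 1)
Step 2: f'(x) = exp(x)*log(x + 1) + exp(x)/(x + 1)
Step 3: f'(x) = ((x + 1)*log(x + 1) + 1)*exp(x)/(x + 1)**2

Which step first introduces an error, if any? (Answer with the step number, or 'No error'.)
Step 3

Step 3 is incorrect due to a wrong exponent.
The step shows: ((x + 1)*log(x + 1) + 1)*exp(x)/(x + 1)**2
The correct value should be: ((x + 1)*log(x + 1) + 1)*exp(x)/(x + 1)

Explanation: The exponent -1 on x + 1 was incorrectly written as -2: the term ((x + 1)*log(x + 1) + 1)*exp(x)/(x + 1) was incorrectly written as ((x + 1)*log(x + 1) + 1)*exp(x)/(x + 1)**2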